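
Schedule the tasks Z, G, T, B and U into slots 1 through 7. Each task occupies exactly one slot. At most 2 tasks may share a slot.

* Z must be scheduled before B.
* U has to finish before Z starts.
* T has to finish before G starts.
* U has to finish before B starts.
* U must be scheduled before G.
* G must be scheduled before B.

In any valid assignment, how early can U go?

1

Downstream work caps U at 5.
U at 1 is achievable: B=3; G=2; Z=2; T=1; U=1.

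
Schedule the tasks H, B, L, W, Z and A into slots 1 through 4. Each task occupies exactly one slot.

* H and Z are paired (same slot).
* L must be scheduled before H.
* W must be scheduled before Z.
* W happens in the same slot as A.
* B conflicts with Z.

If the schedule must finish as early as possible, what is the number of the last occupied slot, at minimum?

2

The precedence chain requires at least 2 distinct slots.
2 works (last occupied slot: 2): for example Z in 2, A in 1, W in 1, H in 2, B in 1, L in 1.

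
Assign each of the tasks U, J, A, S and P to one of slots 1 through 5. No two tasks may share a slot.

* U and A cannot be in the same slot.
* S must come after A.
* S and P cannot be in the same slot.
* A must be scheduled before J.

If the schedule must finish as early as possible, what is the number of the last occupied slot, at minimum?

The precedence chain requires at least 2 distinct slots.
With at most 1 per slot and 5 tasks, at least 5 slots are needed.
5 works (last occupied slot: 5): for example J in 2, U in 4, A in 1, P in 5, S in 3.

slot 5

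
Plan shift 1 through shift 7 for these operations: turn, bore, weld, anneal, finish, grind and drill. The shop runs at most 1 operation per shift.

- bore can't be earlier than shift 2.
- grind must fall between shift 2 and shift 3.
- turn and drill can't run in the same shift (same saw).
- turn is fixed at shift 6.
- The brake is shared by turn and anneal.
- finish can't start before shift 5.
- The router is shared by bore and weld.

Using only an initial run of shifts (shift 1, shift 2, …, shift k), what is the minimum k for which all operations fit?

7 shifts

With at most 1 per shift and 7 operations, at least 7 shifts are needed.
turn can't be placed before shift 6, so the schedule must run through at least shift 6.
7 works (last occupied shift: shift 7): for example turn in shift 6; finish in shift 5; grind in shift 2; weld in shift 1; bore in shift 3; anneal in shift 4; drill in shift 7.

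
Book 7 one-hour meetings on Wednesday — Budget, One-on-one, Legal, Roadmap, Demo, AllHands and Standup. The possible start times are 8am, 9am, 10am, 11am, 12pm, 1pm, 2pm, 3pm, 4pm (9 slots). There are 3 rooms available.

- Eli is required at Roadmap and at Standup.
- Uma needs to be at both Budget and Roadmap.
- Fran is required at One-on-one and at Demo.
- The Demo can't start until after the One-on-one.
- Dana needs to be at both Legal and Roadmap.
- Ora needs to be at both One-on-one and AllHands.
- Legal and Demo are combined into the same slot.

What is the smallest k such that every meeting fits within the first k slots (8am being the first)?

3 slots

The precedence chain requires at least 2 distinct slots.
With at most 3 per slot and 7 meetings, at least 3 slots are needed.
3 works (last occupied slot: 10am): for example Roadmap=10am; Budget=8am; Standup=8am; AllHands=9am; Legal=9am; Demo=9am; One-on-one=8am.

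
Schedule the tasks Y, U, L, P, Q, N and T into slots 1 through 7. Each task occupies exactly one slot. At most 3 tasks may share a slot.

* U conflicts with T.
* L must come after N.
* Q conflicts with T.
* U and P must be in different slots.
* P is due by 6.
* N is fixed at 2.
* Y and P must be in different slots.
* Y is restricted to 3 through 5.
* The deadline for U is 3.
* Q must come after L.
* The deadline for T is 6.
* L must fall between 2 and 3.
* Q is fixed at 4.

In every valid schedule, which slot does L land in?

3

N is fixed at 2 and must come before L, so L is at least 3.
Q is fixed at 4 and must come after L, so L is at most 3.
So L must be 3.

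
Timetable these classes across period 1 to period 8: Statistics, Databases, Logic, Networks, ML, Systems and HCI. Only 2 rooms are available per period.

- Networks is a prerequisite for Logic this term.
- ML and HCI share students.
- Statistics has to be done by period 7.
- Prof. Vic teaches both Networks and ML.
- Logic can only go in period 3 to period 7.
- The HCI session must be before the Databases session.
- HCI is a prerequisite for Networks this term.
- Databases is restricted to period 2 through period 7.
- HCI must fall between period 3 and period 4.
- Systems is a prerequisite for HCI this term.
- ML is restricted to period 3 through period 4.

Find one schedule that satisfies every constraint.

Statistics -> period 1, Systems -> period 1, ML -> period 4, Networks -> period 5, HCI -> period 3, Databases -> period 4, Logic -> period 6

Checking: HCI(period 3) before Networks(period 5); HCI(period 3) before Databases(period 4); Networks(period 5) before Logic(period 6); Systems(period 1) before HCI(period 3); ML(period 4) != HCI(period 3); Networks(period 5) != ML(period 4); ML=period 4 in [period 3,period 4]; Statistics=period 1 in [period 1,period 7]; Databases=period 4 in [period 2,period 7]; Logic=period 6 in [period 3,period 7]; HCI=period 3 in [period 3,period 4]; max 2 per period (cap 2).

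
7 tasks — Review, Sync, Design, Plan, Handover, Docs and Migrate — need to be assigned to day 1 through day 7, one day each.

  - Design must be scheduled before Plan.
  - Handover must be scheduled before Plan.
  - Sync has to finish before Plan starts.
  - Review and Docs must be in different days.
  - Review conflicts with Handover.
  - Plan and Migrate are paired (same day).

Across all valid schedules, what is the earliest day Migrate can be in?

Migrate must be in the same day as Plan, which can't be before day 2, so Migrate is at least day 2.
Migrate at day 2 is achievable: Migrate=day 2; Design=day 1; Plan=day 2; Sync=day 1; Review=day 2; Docs=day 1; Handover=day 1.

day 2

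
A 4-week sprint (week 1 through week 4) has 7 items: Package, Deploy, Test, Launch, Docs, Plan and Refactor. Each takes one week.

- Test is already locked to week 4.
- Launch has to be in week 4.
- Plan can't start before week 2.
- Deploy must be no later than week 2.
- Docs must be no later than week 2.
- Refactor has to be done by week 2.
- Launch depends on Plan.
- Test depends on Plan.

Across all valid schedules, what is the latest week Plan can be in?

Plan is available from week 2; downstream work caps Plan at week 3.
Plan at week 3 is achievable: Refactor -> week 1, Launch -> week 4, Plan -> week 3, Deploy -> week 1, Docs -> week 1, Test -> week 4, Package -> week 1.

week 3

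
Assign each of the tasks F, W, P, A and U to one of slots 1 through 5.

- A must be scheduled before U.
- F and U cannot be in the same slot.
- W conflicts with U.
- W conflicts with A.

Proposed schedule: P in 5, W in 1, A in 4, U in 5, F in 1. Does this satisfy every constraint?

F and U cannot be in the same slot — holds.
W conflicts with U — holds.
W conflicts with A — holds.
A must be scheduled before U — holds.

Yes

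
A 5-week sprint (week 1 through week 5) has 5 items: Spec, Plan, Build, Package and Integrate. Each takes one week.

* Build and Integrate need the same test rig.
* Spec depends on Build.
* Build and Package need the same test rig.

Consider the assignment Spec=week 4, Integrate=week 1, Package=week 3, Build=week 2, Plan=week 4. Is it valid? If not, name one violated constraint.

Build and Package need the same test rig — holds.
Build and Integrate need the same test rig — holds.
Spec depends on Build — holds.

Valid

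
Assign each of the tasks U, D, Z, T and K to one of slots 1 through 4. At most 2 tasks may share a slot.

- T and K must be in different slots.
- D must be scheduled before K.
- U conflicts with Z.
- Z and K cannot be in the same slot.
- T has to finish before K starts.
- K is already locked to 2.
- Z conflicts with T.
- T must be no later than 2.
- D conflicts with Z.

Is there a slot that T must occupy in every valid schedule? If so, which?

T's window is 1–2.
K is fixed at 2, and T can't share a slot with K.
So T must be 1.

1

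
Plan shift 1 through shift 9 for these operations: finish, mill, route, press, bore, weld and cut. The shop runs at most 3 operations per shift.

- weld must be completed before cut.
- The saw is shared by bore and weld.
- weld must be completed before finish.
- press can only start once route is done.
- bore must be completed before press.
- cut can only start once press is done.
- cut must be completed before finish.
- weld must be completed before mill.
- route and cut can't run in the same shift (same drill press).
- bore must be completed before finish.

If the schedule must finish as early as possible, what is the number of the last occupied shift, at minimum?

4

The precedence chain requires at least 4 distinct shifts.
With at most 3 per shift and 7 operations, at least 3 shifts are needed.
4 works (last occupied shift: shift 4): for example cut in shift 3; press in shift 2; bore in shift 1; mill in shift 3; route in shift 1; weld in shift 2; finish in shift 4.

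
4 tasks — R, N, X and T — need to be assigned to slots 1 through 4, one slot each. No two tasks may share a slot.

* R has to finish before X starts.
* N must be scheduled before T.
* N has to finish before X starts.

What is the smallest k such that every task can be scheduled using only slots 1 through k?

4 slots

The precedence chain requires at least 2 distinct slots.
With at most 1 per slot and 4 tasks, at least 4 slots are needed.
4 works (last occupied slot: 4): for example R=2; X=3; T=4; N=1.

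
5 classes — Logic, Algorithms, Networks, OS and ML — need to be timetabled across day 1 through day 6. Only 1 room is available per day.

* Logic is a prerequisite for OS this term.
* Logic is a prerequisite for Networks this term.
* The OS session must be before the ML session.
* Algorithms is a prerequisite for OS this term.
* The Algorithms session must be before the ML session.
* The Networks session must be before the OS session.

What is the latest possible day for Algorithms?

Downstream work caps Algorithms at day 4.
Algorithms at day 4 is achievable: Logic -> day 1; Networks -> day 2; ML -> day 6; OS -> day 5; Algorithms -> day 4.

day 4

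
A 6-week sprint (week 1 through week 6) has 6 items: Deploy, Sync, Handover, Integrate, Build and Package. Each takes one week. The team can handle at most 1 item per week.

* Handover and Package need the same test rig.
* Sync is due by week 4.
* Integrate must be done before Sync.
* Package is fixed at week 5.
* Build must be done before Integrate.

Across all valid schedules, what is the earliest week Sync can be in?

week 3

Precedence pushes Sync to at least week 3; Sync's own window allows nothing later than week 4.
Sync at week 3 is achievable: Sync=week 3, Package=week 5, Integrate=week 2, Handover=week 6, Build=week 1, Deploy=week 4.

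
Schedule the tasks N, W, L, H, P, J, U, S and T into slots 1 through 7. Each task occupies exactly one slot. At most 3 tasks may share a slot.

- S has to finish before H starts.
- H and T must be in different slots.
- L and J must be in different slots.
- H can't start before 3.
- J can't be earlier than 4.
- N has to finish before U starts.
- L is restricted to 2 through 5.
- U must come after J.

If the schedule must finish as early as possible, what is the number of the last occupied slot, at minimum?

The precedence chain requires at least 2 distinct slots.
With at most 3 per slot and 9 tasks, at least 3 slots are needed.
Propagating the time windows through the other constraints, U can't land before 5, so the schedule must run through at least slot 5.
5 works (last occupied slot: 5): for example S -> 1; J -> 4; H -> 3; N -> 1; U -> 5; W -> 1; T -> 2; L -> 2; P -> 2.

5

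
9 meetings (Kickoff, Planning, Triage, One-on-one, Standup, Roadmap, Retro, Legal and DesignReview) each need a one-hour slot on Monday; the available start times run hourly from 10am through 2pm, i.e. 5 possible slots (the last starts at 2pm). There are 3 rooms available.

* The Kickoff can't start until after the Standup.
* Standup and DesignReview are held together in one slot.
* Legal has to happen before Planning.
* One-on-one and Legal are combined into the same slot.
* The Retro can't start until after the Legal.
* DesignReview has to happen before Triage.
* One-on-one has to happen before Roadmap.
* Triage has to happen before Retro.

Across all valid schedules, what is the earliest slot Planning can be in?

Precedence pushes Planning to at least 11am.
Planning at 11am is achievable: Triage -> 12pm, One-on-one -> 10am, Retro -> 1pm, Kickoff -> 12pm, Planning -> 11am, Legal -> 10am, Standup -> 11am, DesignReview -> 11am, Roadmap -> 12pm.

11am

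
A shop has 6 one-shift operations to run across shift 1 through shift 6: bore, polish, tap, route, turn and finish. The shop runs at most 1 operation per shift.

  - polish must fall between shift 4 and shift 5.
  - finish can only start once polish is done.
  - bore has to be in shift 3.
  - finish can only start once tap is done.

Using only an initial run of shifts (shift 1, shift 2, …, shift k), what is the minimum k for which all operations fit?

The precedence chain requires at least 2 distinct shifts.
With at most 1 per shift and 6 operations, at least 6 shifts are needed.
Propagating the time windows through the other constraints, finish can't land before shift 5, so the schedule must run through at least shift 5.
6 works (last occupied shift: shift 6): for example tap -> shift 1, route -> shift 2, turn -> shift 6, bore -> shift 3, polish -> shift 4, finish -> shift 5.

6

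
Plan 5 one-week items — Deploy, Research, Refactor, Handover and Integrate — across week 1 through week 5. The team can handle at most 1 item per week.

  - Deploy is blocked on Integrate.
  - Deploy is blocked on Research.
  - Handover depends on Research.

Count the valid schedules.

Splitting on Deploy: it can be week 3 (4), week 4 (9), week 5 (12). Listing each branch's schedules as (Research, Refactor, Handover, Integrate) by week number:
Deploy=week 3: (1,4,5,2) (1,5,4,2) (2,4,5,1) (2,5,4,1) — 4.
Deploy=week 4: (1,2,5,3) (1,3,5,2) (1,5,2,3) (1,5,3,2) (2,1,5,3) (2,3,5,1) (2,5,3,1) (3,1,5,2) (3,2,5,1) — 9.
Deploy=week 5: (1,2,3,4) (1,2,4,3) (1,3,2,4) (1,3,4,2) (1,4,2,3) (1,4,3,2) (2,1,3,4) (2,1,4,3) (2,3,4,1) (2,4,3,1) (3,1,4,2) (3,2,4,1) — 12.
Summing: 4 + 9 + 12 = 25.

25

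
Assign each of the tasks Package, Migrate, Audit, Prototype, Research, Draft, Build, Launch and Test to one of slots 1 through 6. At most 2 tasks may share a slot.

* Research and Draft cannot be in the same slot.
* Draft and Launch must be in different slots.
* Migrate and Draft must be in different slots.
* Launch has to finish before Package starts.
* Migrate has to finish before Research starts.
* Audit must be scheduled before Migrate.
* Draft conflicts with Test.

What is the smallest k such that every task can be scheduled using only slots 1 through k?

5

The precedence chain requires at least 3 distinct slots.
With at most 2 per slot and 9 tasks, at least 5 slots are needed.
5 works (last occupied slot: 5): for example Prototype in 3, Research in 3, Build in 4, Draft in 4, Test in 5, Audit in 1, Launch in 1, Package in 2, Migrate in 2.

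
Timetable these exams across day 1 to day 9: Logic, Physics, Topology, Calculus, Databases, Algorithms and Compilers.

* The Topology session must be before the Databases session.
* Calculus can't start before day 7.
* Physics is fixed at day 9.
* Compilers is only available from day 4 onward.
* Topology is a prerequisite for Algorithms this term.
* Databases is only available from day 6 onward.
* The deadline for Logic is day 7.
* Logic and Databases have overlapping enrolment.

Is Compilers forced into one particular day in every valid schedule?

No

Compilers can be day 4 (e.g. Compilers in day 4; Databases in day 6; Physics in day 9; Calculus in day 7; Logic in day 1; Topology in day 1; Algorithms in day 2) or day 5 (e.g. Logic in day 1, Databases in day 6, Physics in day 9, Calculus in day 7, Algorithms in day 2, Compilers in day 5, Topology in day 1).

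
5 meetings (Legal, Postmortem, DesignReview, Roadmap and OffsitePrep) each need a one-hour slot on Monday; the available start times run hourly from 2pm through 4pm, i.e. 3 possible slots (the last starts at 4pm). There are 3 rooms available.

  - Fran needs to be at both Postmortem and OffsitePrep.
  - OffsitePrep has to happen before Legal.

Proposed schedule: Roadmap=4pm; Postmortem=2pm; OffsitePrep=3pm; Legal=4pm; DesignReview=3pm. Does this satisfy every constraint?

There are 3 rooms available — holds.
OffsitePrep has to happen before Legal — holds.
Fran needs to be at both Postmortem and OffsitePrep — holds.

Valid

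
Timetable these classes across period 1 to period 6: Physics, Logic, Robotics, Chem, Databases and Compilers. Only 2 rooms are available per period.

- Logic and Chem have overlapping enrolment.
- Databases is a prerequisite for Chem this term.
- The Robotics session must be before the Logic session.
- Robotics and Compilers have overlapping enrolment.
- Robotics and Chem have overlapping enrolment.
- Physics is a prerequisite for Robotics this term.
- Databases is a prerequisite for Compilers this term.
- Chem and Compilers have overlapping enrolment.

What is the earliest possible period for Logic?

Precedence pushes Logic to at least period 3.
Logic at period 3 is achievable: Robotics in period 2, Physics in period 1, Compilers in period 3, Logic in period 3, Chem in period 4, Databases in period 1.

period 3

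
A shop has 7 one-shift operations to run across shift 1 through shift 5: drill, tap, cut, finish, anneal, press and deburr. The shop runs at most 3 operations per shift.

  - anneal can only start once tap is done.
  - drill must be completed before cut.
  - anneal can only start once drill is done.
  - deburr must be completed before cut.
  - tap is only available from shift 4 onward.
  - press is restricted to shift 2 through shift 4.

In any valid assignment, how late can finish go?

finish at shift 5 is achievable: tap in shift 4; finish in shift 5; deburr in shift 1; anneal in shift 5; cut in shift 2; drill in shift 1; press in shift 2.

shift 5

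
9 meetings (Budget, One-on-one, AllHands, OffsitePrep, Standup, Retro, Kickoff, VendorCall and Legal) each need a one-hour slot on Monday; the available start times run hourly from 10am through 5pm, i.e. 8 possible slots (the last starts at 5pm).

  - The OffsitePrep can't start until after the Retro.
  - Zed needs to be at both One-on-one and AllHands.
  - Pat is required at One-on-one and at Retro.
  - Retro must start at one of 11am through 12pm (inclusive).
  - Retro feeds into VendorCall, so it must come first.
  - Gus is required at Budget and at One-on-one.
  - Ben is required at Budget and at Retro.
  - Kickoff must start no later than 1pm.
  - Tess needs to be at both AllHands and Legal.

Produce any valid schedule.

One-on-one -> 12pm; OffsitePrep -> 12pm; VendorCall -> 12pm; Legal -> 11am; Retro -> 11am; AllHands -> 10am; Kickoff -> 10am; Standup -> 10am; Budget -> 10am

Checking: Retro(11am) before OffsitePrep(12pm); Retro(11am) before VendorCall(12pm); One-on-one(12pm) != Retro(11am); Budget(10am) != One-on-one(12pm); AllHands(10am) != Legal(11am); One-on-one(12pm) != AllHands(10am); Budget(10am) != Retro(11am); Kickoff=10am in [10am,1pm]; Retro=11am in [11am,12pm].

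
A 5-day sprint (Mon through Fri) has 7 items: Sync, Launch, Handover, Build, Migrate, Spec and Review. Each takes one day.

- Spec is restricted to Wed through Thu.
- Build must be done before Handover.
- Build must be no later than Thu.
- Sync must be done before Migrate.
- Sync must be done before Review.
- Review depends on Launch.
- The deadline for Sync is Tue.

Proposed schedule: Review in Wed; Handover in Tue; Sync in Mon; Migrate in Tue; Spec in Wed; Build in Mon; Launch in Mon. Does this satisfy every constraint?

Build must be done before Handover — holds.
Review depends on Launch — holds.
Sync must be done before Review — holds.
Spec is restricted to Wed through Thu — holds.
The deadline for Sync is Tue — holds.
Build must be no later than Thu — holds.
Sync must be done before Migrate — holds.

Yes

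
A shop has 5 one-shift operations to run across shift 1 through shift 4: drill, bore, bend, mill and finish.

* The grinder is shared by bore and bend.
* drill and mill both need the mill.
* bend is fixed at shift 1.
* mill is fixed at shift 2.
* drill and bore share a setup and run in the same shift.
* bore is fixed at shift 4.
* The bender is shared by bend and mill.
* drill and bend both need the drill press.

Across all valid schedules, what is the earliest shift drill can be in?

Drill must be in the same shift as bore, which can't be before shift 4, so drill is at least shift 4.
drill at shift 4 is achievable: mill -> shift 2, bend -> shift 1, finish -> shift 1, drill -> shift 4, bore -> shift 4.

shift 4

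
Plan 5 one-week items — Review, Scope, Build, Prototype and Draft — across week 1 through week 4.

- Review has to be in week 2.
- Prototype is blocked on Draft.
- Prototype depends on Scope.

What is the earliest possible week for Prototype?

Precedence pushes Prototype to at least week 2.
Prototype at week 2 is achievable: Draft in week 1, Review in week 2, Build in week 1, Scope in week 1, Prototype in week 2.

week 2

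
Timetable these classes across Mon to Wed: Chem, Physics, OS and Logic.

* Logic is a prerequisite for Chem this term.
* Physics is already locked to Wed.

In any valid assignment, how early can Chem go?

Tue

Precedence pushes Chem to at least Tue.
Chem at Tue is achievable: Logic=Mon, Chem=Tue, OS=Mon, Physics=Wed.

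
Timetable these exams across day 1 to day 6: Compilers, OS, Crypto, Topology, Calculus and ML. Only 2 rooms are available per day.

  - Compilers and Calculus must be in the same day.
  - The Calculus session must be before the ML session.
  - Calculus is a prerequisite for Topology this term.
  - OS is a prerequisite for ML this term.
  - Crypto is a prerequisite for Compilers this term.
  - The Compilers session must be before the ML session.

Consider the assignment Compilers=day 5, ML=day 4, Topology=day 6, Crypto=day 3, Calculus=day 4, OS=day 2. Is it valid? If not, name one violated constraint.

Calculus is a prerequisite for Topology this term — holds.
Compilers and Calculus must be in the same day — violated.
OS is a prerequisite for ML this term — holds.
Crypto is a prerequisite for Compilers this term — holds.
Only 2 rooms are available per day — holds.
The Compilers session must be before the ML session — violated.
The Calculus session must be before the ML session — violated.

No. The Compilers session must be before the ML session is not satisfied.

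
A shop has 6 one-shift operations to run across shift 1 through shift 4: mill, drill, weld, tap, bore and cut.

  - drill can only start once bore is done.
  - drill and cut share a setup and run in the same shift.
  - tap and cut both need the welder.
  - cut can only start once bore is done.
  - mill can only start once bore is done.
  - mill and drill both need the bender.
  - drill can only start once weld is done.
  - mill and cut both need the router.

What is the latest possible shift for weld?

Downstream work caps weld at shift 3.
weld at shift 3 is achievable: weld -> shift 3; bore -> shift 1; tap -> shift 1; mill -> shift 2; drill -> shift 4; cut -> shift 4.

shift 3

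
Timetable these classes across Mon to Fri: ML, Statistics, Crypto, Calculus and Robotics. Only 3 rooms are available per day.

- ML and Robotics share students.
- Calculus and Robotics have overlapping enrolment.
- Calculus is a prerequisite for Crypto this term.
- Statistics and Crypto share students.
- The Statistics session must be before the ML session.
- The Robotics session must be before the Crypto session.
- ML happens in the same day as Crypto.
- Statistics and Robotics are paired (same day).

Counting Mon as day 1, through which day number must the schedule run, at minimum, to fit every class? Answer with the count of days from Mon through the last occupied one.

The precedence chain requires at least 2 distinct days.
With at most 3 per day and 5 classes, at least 2 days are needed.
Could 2 days be enough, i.e. nothing placed later than Tue? No: Crypto must come after Calculus (at Mon or later) → {Tue}; Calculus must come before Crypto (at Tue or earlier) → {Mon}; Robotics must come before Crypto (at Tue or earlier) → {Mon}; Robotics can't share with Calculus (Mon) → nothing is left.
So 2 days is not enough.
3 works (last occupied day: Wed): for example Crypto=Wed; Statistics=Mon; ML=Wed; Robotics=Mon; Calculus=Tue.

3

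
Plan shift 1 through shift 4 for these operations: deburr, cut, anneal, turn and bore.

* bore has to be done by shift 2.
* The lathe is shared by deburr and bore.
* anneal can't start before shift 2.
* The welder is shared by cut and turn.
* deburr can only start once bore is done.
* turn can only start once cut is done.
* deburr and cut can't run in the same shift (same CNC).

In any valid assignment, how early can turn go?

shift 2

Precedence pushes turn to at least shift 2.
turn at shift 2 is achievable: cut -> shift 1, deburr -> shift 2, bore -> shift 1, anneal -> shift 2, turn -> shift 2.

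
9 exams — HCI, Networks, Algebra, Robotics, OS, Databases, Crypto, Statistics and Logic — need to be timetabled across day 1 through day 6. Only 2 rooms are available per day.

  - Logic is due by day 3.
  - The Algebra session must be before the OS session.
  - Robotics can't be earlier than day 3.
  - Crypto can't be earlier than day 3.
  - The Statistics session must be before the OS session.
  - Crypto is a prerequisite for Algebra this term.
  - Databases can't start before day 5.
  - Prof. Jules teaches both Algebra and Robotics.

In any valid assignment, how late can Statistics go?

Downstream work caps Statistics at day 5.
Statistics at day 5 is achievable: HCI -> day 1; Statistics -> day 5; Databases -> day 5; OS -> day 6; Crypto -> day 3; Logic -> day 1; Networks -> day 2; Robotics -> day 3; Algebra -> day 4.

day 5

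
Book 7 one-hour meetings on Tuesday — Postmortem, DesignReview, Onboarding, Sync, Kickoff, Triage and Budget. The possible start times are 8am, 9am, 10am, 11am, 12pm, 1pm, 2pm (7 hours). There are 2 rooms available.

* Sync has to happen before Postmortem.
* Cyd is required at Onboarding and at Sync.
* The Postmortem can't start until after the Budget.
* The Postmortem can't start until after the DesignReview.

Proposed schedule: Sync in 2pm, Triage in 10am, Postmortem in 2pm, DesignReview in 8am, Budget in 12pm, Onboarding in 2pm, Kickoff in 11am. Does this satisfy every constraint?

No. Cyd is required at Onboarding and at Sync is not satisfied.

The Postmortem can't start until after the DesignReview — holds.
Cyd is required at Onboarding and at Sync — violated.
The Postmortem can't start until after the Budget — holds.
There are 2 rooms available — violated.
Sync has to happen before Postmortem — violated.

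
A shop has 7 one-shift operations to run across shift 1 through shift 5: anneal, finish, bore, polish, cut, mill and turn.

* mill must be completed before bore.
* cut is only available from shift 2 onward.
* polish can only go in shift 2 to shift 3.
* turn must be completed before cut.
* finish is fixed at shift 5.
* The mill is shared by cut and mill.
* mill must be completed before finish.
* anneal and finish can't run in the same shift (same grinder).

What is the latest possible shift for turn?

Downstream work caps turn at shift 4.
turn at shift 4 is achievable: anneal -> shift 1, bore -> shift 2, mill -> shift 1, polish -> shift 2, cut -> shift 5, turn -> shift 4, finish -> shift 5.

shift 4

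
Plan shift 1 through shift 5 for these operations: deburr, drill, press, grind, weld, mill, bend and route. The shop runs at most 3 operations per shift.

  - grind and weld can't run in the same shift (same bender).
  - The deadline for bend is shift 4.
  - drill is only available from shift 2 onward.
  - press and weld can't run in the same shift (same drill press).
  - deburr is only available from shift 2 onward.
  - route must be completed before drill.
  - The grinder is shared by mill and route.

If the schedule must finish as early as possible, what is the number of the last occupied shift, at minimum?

The precedence chain requires at least 2 distinct shifts.
With at most 3 per shift and 8 operations, at least 3 shifts are needed.
3 works (last occupied shift: shift 3): for example drill -> shift 2; mill -> shift 3; grind -> shift 1; bend -> shift 3; deburr -> shift 2; press -> shift 1; route -> shift 1; weld -> shift 2.

shift 3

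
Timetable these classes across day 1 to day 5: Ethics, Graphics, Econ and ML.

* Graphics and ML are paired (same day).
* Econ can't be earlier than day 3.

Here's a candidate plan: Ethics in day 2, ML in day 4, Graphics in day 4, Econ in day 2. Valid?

Graphics and ML are paired (same day) — holds.
Econ can't be earlier than day 3 — violated.

No. Econ can't be earlier than day 3 is not satisfied.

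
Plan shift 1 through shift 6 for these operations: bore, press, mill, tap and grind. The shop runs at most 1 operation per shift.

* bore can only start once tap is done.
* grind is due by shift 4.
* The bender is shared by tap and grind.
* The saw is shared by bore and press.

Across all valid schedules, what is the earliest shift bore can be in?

Precedence pushes bore to at least shift 2.
bore at shift 2 is achievable: tap -> shift 1; grind -> shift 3; press -> shift 4; mill -> shift 5; bore -> shift 2.

shift 2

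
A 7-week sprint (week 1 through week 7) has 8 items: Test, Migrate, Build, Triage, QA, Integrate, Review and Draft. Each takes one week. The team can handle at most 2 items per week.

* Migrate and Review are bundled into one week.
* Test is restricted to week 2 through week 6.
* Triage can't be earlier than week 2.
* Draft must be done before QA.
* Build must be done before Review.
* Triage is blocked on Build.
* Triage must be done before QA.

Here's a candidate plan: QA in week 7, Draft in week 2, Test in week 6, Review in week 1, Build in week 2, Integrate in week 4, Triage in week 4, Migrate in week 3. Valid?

No — it violates: Migrate and Review are bundled into one week

Migrate and Review are bundled into one week — violated.
Test is restricted to week 2 through week 6 — holds.
Triage is blocked on Build — holds.
Triage can't be earlier than week 2 — holds.
Draft must be done before QA — holds.
Build must be done before Review — violated.
The team can handle at most 2 items per week — holds.
Triage must be done before QA — holds.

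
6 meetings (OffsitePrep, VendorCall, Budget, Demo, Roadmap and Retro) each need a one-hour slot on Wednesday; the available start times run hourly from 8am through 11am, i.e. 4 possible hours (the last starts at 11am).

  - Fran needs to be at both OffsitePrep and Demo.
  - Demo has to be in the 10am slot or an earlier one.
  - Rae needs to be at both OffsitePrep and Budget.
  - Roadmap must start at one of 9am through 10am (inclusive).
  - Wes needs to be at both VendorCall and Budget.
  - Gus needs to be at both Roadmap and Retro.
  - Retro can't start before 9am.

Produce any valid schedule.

Roadmap in 9am; Demo in 8am; Retro in 10am; Budget in 10am; VendorCall in 8am; OffsitePrep in 9am

Checking: OffsitePrep(9am) != Budget(10am); OffsitePrep(9am) != Demo(8am); VendorCall(8am) != Budget(10am); Roadmap(9am) != Retro(10am); Demo=8am in [8am,10am]; Retro=10am in [9am,11am]; Roadmap=9am in [9am,10am].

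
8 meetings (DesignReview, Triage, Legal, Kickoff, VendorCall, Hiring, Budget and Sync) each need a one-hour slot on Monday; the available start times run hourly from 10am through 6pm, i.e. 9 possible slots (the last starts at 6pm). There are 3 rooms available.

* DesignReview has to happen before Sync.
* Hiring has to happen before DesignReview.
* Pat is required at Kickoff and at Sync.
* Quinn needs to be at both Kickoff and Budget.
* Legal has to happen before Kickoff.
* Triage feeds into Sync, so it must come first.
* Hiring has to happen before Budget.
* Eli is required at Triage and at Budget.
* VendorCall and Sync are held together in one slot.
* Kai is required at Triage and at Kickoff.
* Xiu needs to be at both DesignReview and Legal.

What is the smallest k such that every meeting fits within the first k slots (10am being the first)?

The precedence chain requires at least 3 distinct slots.
With at most 3 per slot and 8 meetings, at least 3 slots are needed.
3 works (last occupied slot: 12pm): for example Legal in 10am, VendorCall in 12pm, Kickoff in 11am, Hiring in 10am, Triage in 10am, Sync in 12pm, DesignReview in 11am, Budget in 12pm.

3 slots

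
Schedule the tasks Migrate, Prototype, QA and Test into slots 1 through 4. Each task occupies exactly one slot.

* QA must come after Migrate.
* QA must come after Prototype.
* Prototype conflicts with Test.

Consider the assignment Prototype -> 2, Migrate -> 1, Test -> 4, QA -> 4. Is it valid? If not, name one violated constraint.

QA must come after Migrate — holds.
QA must come after Prototype — holds.
Prototype conflicts with Test — holds.

Yes, all constraints hold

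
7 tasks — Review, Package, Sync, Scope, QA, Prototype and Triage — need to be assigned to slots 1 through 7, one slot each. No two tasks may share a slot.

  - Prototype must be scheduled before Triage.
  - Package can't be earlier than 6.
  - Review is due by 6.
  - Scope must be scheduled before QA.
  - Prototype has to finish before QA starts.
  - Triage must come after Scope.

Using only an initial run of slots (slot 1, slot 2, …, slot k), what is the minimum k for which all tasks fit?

7

The precedence chain requires at least 2 distinct slots.
With at most 1 per slot and 7 tasks, at least 7 slots are needed.
Package can't be placed before 6, so the schedule must run through at least slot 6.
7 works (last occupied slot: 7): for example Triage in 5, Scope in 2, Prototype in 3, QA in 4, Package in 6, Sync in 7, Review in 1.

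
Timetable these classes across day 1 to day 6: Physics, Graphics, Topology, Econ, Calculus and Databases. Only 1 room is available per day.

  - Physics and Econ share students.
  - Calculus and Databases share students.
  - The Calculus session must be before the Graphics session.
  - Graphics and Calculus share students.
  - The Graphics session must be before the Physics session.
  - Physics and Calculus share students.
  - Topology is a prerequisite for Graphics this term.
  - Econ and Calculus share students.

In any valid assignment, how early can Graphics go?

day 3

Precedence pushes Graphics to at least day 2; downstream work caps Graphics at day 5.
Graphics at day 3 is achievable: Graphics in day 3, Databases in day 6, Econ in day 5, Calculus in day 2, Physics in day 4, Topology in day 1.
Nothing earlier works — the conflict and capacity constraints rule out every day before day 3.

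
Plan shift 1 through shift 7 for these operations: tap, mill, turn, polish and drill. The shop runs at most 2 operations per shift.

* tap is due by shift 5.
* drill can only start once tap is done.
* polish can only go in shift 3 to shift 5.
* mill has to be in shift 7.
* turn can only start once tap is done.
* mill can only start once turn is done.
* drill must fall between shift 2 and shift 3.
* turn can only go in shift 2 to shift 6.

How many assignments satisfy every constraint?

40

Splitting on tap: it can be shift 1 (29), shift 2 (11). Listing each branch's schedules as (mill, turn, polish, drill) by shift number:
tap=shift 1: (7,2,3,2) (7,2,3,3) (7,2,4,2) (7,2,4,3) (7,2,5,2) (7,2,5,3) (7,3,3,2) (7,3,4,2) (7,3,4,3) (7,3,5,2) (7,3,5,3) (7,4,3,2) (7,4,3,3) (7,4,4,2) (7,4,4,3) (7,4,5,2) (7,4,5,3) (7,5,3,2) (7,5,3,3) (7,5,4,2) (7,5,4,3) (7,5,5,2) (7,5,5,3) (7,6,3,2) (7,6,3,3) (7,6,4,2) (7,6,4,3) (7,6,5,2) (7,6,5,3) — 29.
tap=shift 2: (7,3,4,3) (7,3,5,3) (7,4,3,3) (7,4,4,3) (7,4,5,3) (7,5,3,3) (7,5,4,3) (7,5,5,3) (7,6,3,3) (7,6,4,3) (7,6,5,3) — 11.
Summing: 29 + 11 = 40.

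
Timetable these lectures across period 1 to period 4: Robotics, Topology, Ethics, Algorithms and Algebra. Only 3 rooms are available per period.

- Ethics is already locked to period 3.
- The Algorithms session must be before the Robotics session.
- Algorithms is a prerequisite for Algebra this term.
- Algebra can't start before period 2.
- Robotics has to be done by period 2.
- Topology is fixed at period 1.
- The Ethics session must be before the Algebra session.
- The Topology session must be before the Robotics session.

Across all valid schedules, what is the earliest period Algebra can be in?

period 4

Algebra is available from period 2; precedence pushes Algebra to at least period 4.
Algebra at period 4 is achievable: Algebra in period 4, Algorithms in period 1, Ethics in period 3, Robotics in period 2, Topology in period 1.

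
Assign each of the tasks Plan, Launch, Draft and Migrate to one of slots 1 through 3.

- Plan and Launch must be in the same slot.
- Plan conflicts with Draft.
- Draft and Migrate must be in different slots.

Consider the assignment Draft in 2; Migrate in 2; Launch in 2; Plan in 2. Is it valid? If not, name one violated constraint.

Draft and Migrate must be in different slots — violated.
Plan and Launch must be in the same slot — holds.
Plan conflicts with Draft — violated.

Invalid. Plan conflicts with Draft.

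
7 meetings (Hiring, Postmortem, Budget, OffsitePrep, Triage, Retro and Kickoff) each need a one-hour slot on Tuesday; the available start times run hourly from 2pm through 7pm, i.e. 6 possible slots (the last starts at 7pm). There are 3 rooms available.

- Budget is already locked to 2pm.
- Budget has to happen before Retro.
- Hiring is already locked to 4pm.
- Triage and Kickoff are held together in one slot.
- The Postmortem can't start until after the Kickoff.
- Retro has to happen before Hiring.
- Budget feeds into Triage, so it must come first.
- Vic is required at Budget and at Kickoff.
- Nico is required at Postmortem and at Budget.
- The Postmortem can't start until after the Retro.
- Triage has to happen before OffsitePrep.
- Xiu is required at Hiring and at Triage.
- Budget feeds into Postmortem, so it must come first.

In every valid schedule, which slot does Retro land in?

Budget is fixed at 2pm and must come before Retro, so Retro is at least 3pm.
Hiring is fixed at 4pm and must come after Retro, so Retro is at most 3pm.
So Retro must be 3pm.

3pm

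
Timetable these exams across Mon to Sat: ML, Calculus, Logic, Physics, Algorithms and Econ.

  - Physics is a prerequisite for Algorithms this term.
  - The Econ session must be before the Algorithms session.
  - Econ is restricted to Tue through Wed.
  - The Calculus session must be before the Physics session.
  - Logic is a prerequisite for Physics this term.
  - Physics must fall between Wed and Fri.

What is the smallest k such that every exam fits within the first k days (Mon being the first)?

The precedence chain requires at least 3 distinct days.
Propagating the time windows through the other constraints, Algorithms can't land before Thu — that is day 4 counting from Mon — so the schedule must run through at least 4 days.
4 works (last occupied day: Thu): for example Physics in Wed, ML in Mon, Calculus in Mon, Algorithms in Thu, Econ in Tue, Logic in Mon.

4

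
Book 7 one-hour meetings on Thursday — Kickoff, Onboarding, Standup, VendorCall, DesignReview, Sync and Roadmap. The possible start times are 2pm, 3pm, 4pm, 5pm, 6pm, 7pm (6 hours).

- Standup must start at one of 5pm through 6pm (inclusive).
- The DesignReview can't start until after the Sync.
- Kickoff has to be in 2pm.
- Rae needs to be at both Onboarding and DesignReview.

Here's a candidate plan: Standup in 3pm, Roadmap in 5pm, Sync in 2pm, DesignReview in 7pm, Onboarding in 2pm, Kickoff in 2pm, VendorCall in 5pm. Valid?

Invalid. Standup must start at one of 5pm through 6pm (inclusive).

The DesignReview can't start until after the Sync — holds.
Rae needs to be at both Onboarding and DesignReview — holds.
Standup must start at one of 5pm through 6pm (inclusive) — violated.
Kickoff has to be in 2pm — holds.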